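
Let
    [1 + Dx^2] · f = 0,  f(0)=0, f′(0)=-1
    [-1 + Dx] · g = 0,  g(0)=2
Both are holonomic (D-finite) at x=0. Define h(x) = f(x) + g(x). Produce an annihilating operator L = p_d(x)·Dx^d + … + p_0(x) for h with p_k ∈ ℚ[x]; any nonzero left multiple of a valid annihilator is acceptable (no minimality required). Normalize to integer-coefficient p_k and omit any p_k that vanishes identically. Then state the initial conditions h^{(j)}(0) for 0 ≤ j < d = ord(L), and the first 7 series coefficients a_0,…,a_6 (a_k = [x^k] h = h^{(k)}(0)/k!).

f: a_k = 0, -1, 0, 1/6, 0, -1/120, 0, …
g: a_k = 2, 2, 1, 1/3, 1/12, 1/60, 1/360, …
h₀=f+g: left-lcm gives L₀, ord ≤ 3.
L = -1 + Dx - Dx^2 + Dx^3  (order 3).
h: a_k = 2, 1, 1, 1/2, 1/12, 1/120, 1/360, …
ICs: h(0) = 2, h′(0) = 1, h′′(0) = 2.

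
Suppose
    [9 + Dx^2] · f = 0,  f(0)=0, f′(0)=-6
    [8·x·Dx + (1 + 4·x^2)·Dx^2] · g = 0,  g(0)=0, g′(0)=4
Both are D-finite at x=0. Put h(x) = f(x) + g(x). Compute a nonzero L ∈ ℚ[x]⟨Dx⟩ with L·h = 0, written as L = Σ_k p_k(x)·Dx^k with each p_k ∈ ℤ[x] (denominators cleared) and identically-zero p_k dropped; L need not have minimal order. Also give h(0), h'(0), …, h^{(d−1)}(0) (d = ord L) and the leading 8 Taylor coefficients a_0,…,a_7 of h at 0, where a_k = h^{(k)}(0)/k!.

L = (-2808·x + 19008·x^3 + 10368·x^5)·Dx + (9 + 1548·x^2 + 7344·x^4 + 5184·x^6)·Dx^2 + (-312·x + 2112·x^3 + 1152·x^5)·Dx^3 + (1 + 172·x^2 + 816·x^4 + 576·x^6)·Dx^4  (order 4).
h: a_k = 0, -2, 0, 11/3, 0, 35/4, 0, -9997/280, …
ICs: h(0) = 0, h′(0) = -2, h′′(0) = 0, h′′′(0) = 22.

f: a_k = 0, -6, 0, 9, 0, -81/20, 0, 243/280, …
g: a_k = 0, 4, 0, -16/3, 0, 64/5, 0, -256/7, …
Sum ⇒ L₀ = lclm(L_f,L_g) in ℚ(x)⟨Dx⟩.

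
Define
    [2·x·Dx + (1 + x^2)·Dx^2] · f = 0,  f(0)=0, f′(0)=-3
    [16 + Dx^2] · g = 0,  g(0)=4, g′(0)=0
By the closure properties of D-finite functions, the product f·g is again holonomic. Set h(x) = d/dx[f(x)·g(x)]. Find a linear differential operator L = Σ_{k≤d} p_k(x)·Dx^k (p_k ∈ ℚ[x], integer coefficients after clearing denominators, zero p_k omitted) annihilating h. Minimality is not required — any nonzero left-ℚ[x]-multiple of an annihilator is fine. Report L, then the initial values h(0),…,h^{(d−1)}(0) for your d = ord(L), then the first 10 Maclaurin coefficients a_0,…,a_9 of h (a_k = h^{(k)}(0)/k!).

L = (32960 + 157056·x^2 + 319424·x^4 + 359424·x^6 + 242688·x^8 + 94208·x^10 + 16384·x^12) + (6752·x + 28736·x^3 + 49120·x^5 + 43520·x^7 + 20480·x^9 + 4096·x^11)·Dx + (3420 + 17320·x^2 + 37356·x^4 + 44272·x^6 + 30848·x^8 + 12032·x^10 + 2048·x^12)·Dx^2 + (422·x + 1796·x^3 + 3070·x^5 + 2720·x^7 + 1280·x^9 + 256·x^11)·Dx^3 + (85 + 469·x^2 + 1087·x^4 + 1363·x^6 + 980·x^8 + 384·x^10 + 64·x^12)·Dx^4  (order 4).
h: a_k = -12, 0, 300, 0, -812, 0, 13844/15, 0, -26116/35, 0, …
ICs: h(0) = -12, h′(0) = 0, h′′(0) = 600, h′′′(0) = 0.

f: a_k = 0, -3, 0, 1, 0, -3/5, 0, 3/7, 0, -1/3, …
g: a_k = 4, 0, -32, 0, 128/3, 0, -1024/45, 0, 2048/315, 0, …
L₀ := L_f ⊗_s L_g (sym. prod.), ord ≤ 4.
Differentiate: ansatz ord ≤ ord L₀ ⇒ L.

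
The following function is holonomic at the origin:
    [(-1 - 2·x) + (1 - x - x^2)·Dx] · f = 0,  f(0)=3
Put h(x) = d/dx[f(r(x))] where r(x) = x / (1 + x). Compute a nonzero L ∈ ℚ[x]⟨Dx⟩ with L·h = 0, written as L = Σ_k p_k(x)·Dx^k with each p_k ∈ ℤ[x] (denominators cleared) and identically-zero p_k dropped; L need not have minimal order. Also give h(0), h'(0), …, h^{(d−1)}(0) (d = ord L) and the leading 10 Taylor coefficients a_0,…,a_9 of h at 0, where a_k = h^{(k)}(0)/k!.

f: a_k = 3, 3, 6, 9, 15, 24, 39, 63, 102, 165, …
L₀ from L_f via x↦r, Dx↦r'^{-1}Dx.
h=h₀': d/dx-closure on L₀ ⇒ L.
L = (2 + 6·x + 12·x^2 + 6·x^3) + (-1 - 5·x - 6·x^2 + x^3 + 3·x^4)·Dx  (order 1).
h: a_k = 3, 6, 0, 12, -15, 36, -63, 120, -216, 390, …
ICs: h(0) = 3.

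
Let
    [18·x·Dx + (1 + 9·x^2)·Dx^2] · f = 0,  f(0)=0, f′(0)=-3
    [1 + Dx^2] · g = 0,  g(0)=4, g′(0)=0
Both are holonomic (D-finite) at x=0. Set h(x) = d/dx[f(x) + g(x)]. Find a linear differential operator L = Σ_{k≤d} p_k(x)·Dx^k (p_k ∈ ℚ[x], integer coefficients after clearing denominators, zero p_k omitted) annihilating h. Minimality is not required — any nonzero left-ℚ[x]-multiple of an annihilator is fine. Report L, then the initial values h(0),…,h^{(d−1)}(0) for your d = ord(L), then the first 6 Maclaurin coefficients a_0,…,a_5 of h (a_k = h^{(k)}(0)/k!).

L = (-1926·x + 17820·x^3 + 1458·x^5) + (-17 + 351·x^2 + 4617·x^4 + 729·x^6)·Dx + (-1926·x + 17820·x^3 + 1458·x^5)·Dx^2 + (-17 + 351·x^2 + 4617·x^4 + 729·x^6)·Dx^3  (order 3).
h: a_k = -3, -4, 27, 2/3, -243, -1/30, …
ICs: h(0) = -3, h′(0) = -4, h′′(0) = 54.

f: a_k = 0, -3, 0, 9, 0, -243/5, …
g: a_k = 4, 0, -2, 0, 1/6, 0, …
Weyl lclm of L_f,L_g ⇒ L₀ (ord ≤ 4).
Differentiate: ansatz ord ≤ ord L₀ ⇒ L.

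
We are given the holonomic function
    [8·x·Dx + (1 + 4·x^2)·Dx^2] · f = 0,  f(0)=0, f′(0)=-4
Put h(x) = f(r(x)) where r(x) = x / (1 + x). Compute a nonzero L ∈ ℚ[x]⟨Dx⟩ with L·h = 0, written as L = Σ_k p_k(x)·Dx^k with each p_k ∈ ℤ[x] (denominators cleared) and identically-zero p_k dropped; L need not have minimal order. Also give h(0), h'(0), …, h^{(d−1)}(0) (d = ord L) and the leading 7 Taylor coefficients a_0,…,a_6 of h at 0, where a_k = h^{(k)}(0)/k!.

L = (2 + 10·x)·Dx + (1 + 2·x + 5·x^2)·Dx^2  (order 2).
h: a_k = 0, -4, 4, 4/3, -12, 76/5, 44/3, …
ICs: h(0) = 0, h′(0) = -4.

f: a_k = 0, -4, 0, 16/3, 0, -64/5, 0, …
f∘r: x↦r, Dx↦Dx/r' in L_f ⇒ L₀.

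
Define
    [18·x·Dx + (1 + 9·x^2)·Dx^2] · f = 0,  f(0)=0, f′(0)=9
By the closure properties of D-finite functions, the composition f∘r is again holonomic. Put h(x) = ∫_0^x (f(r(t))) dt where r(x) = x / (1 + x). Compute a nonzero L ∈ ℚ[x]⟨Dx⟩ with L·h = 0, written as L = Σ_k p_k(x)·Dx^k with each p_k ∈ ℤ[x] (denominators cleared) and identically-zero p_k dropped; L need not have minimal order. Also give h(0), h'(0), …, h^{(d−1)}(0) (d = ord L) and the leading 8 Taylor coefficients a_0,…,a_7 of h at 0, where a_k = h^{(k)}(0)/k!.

f: a_k = 0, 9, 0, -27, 0, 729/5, 0, -6561/7, …
h₀=f(r): pull back L_f along r ⇒ L₀.
h=∫h₀ ⇒ L = L₀·Dx.
L = (2 + 20·x)·Dx^2 + (1 + 2·x + 10·x^2)·Dx^3  (order 3).
h: a_k = 0, 0, 9/2, -3, -9/2, 72/5, -6/5, -468/7, …
ICs: h(0) = 0, h′(0) = 0, h′′(0) = 9.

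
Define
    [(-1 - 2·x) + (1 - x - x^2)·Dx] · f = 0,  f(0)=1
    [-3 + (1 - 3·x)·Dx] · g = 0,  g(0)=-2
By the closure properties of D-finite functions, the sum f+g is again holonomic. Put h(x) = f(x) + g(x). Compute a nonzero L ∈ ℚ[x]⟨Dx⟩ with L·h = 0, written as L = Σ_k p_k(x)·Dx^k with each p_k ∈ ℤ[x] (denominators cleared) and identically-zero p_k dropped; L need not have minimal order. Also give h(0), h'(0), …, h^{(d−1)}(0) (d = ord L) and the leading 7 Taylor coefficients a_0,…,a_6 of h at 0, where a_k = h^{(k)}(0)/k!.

L = (-6 - 36·x + 18·x^2 - 18·x^3) + (14 - 18·x - 24·x^2 + 18·x^3 - 36·x^4)·Dx + (-2 + 10·x - 15·x^2 + 10·x^3 - 9·x^5)·Dx^2  (order 2).
h: a_k = -1, -5, -16, -51, -157, -478, -1445, …
ICs: h(0) = -1, h′(0) = -5.

f: a_k = 1, 1, 2, 3, 5, 8, 13, …
g: a_k = -2, -6, -18, -54, -162, -486, -1458, …
h₀=f+g: left-lcm gives L₀, ord ≤ 2.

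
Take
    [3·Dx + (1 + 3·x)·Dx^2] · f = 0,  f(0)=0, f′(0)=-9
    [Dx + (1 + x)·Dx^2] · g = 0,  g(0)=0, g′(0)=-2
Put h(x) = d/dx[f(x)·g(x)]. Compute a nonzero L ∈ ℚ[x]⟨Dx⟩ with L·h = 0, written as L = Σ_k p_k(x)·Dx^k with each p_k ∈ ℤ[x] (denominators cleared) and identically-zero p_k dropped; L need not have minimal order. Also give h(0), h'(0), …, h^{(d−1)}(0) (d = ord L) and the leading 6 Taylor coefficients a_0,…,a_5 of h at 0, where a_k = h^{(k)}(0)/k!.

L = (30 + 72·x + 54·x^2) + (76 + 354·x + 540·x^2 + 270·x^3)·Dx + (29 + 200·x + 486·x^2 + 504·x^3 + 189·x^4)·Dx^2 + (2 + 19·x + 68·x^2 + 114·x^3 + 90·x^4 + 27·x^5)·Dx^3  (order 3).
h: a_k = 0, 36, -108, 294, -810, 11421/5, …
ICs: h(0) = 0, h′(0) = 36, h′′(0) = -216.

f: a_k = 0, -9, 27/2, -27, 243/4, -729/5, …
g: a_k = 0, -2, 1, -2/3, 1/2, -2/5, …
Sym-product of L_f,L_g gives L₀ (≤ ord 4).
Differentiate: ansatz ord ≤ ord L₀ ⇒ L.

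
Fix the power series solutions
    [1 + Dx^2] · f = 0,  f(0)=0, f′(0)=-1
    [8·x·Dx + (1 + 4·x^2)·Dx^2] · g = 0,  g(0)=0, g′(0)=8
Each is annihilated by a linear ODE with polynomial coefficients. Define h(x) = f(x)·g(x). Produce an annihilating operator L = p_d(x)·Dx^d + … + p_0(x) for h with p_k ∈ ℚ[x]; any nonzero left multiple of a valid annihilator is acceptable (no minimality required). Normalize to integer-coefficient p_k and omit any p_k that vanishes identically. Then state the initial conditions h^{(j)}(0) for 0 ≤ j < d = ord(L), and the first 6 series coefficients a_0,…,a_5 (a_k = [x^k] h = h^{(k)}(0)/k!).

L = (85 + 944·x^2 + 416·x^4 + 256·x^6 + 256·x^8) + (144·x + 704·x^3 + 768·x^5 + 1024·x^7)·Dx + (90 + 992·x^2 + 576·x^4 + 512·x^6 + 512·x^8)·Dx^2 + (144·x + 704·x^3 + 768·x^5 + 1024·x^7)·Dx^3 + (5 + 48·x^2 + 160·x^4 + 256·x^6 + 256·x^8)·Dx^4  (order 4).
h: a_k = 0, 0, -8, 0, 12, 0, …
ICs: h(0) = 0, h′(0) = 0, h′′(0) = -16, h′′′(0) = 0.

f: a_k = 0, -1, 0, 1/6, 0, -1/120, …
g: a_k = 0, 8, 0, -32/3, 0, 128/5, …
Sym-product of L_f,L_g gives L₀ (≤ ord 4).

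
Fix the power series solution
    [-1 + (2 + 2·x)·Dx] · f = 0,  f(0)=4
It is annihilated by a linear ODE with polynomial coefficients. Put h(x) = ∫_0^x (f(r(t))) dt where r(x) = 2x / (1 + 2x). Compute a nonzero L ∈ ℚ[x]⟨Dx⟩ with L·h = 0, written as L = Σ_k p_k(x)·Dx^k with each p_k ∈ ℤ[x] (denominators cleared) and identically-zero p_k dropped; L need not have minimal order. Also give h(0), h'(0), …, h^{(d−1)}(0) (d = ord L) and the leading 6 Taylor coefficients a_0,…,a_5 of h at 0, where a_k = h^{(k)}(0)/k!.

L = -Dx + (1 + 6·x + 8·x^2)·Dx^2  (order 2).
h: a_k = 0, 4, 2, -10/3, 13/2, -141/10, …
ICs: h(0) = 0, h′(0) = 4.

f: a_k = 4, 2, -1/2, 1/4, -5/32, 7/64, …
h₀=f(r): pull back L_f along r ⇒ L₀.
h=∫₀ˣh₀: take L = L₀·Dx.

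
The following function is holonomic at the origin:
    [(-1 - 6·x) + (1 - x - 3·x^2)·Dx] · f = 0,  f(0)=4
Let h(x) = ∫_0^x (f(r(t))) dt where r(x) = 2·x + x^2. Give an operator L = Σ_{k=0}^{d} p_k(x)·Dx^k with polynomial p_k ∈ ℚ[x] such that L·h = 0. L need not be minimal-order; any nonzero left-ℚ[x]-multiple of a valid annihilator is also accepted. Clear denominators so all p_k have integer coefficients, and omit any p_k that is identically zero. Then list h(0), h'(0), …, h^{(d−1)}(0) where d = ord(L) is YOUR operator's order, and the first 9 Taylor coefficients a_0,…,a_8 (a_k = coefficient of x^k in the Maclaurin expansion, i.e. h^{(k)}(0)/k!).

L = (2 + 26·x + 36·x^2 + 12·x^3)·Dx + (-1 + 2·x + 13·x^2 + 12·x^3 + 3·x^4)·Dx^2  (order 2).
h: a_k = 0, 4, 4, 68/3, 72, 1568/5, 3860/3, 39484/7, 24876, …
ICs: h(0) = 0, h′(0) = 4.

f: a_k = 4, 4, 16, 28, 76, 160, 388, 868, 2032, …
Change of var in L_f (x↦r) gives L₀.
h=∫₀ˣh₀: take L = L₀·Dx.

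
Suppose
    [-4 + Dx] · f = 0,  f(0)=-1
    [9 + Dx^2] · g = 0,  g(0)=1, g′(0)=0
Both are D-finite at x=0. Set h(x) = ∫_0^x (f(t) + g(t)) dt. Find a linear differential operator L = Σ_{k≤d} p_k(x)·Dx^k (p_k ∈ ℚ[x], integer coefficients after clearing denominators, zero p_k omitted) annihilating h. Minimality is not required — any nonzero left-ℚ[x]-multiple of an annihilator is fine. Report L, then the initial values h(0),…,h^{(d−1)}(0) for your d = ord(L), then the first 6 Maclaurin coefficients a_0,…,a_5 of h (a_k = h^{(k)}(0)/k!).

L = -36·Dx + 9·Dx^2 - 4·Dx^3 + Dx^4  (order 4).
h: a_k = 0, 0, -2, -25/6, -8/3, -35/24, …
ICs: h(0) = 0, h′(0) = 0, h′′(0) = -4, h′′′(0) = -25.

f: a_k = -1, -4, -8, -32/3, -32/3, -128/15, …
g: a_k = 1, 0, -9/2, 0, 27/8, 0, …
f+g: L₀ = lclm(L_f,L_g), ord ≤ 1+2.
Integrate: L := L₀·Dx.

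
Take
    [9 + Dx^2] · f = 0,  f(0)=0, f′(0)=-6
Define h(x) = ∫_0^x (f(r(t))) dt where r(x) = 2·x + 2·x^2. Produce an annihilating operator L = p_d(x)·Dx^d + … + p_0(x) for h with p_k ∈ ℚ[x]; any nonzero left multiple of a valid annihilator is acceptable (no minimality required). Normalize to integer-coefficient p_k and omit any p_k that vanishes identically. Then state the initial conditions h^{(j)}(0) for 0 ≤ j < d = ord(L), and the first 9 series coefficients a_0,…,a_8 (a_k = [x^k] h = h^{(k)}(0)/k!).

f: a_k = 0, -6, 0, 9, 0, -81/20, 0, 243/280, 0, …
f∘r: x↦r, Dx↦Dx/r' in L_f ⇒ L₀.
∫: right-multiply L₀ by Dx.
L = (36 + 216·x + 432·x^2 + 288·x^3)·Dx - 2·Dx^2 + (1 + 2·x)·Dx^3  (order 3).
h: a_k = 0, 0, -6, -4, 18, 216/5, 72/5, -576/7, -5184/35, …
ICs: h(0) = 0, h′(0) = 0, h′′(0) = -12.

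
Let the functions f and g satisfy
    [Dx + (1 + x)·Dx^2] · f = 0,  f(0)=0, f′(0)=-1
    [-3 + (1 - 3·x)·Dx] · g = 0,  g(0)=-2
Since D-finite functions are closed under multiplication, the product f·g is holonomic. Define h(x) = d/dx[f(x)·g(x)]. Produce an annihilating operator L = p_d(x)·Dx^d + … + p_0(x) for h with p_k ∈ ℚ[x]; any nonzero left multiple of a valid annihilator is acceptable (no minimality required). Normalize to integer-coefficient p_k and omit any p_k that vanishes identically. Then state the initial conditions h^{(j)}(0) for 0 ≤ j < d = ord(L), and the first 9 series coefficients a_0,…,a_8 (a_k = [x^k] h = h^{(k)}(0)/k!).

L = 12 + (7 + 15·x)·Dx + (-1 + 2·x + 3·x^2)·Dx^2  (order 2).
h: a_k = 2, 10, 47, 186, 1399/2, 12581/5, 88087/10, 1056974/35, 14269429/140, …
ICs: h(0) = 2, h′(0) = 10.

f: a_k = 0, -1, 1/2, -1/3, 1/4, -1/5, 1/6, -1/7, 1/8, …
g: a_k = -2, -6, -18, -54, -162, -486, -1458, -4374, -13122, …
f·g: L₀ = L_f ⊗_s L_g, ord ≤ 2·1.
Differentiate: ansatz ord ≤ ord L₀ ⇒ L.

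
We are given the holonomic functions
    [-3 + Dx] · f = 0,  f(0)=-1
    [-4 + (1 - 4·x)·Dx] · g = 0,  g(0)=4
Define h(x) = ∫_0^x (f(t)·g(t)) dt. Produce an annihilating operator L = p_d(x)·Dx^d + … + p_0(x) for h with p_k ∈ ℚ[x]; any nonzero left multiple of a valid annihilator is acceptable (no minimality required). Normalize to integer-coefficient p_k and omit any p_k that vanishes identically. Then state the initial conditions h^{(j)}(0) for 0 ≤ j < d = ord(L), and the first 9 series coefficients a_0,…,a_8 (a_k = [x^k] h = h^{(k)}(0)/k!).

L = (7 - 12·x)·Dx + (-1 + 4·x)·Dx^2  (order 2).
h: a_k = 0, -4, -14, -130/3, -269/2, -4331/10, -86701/60, -693689/140, -3884707/224, …
ICs: h(0) = 0, h′(0) = -4.

f: a_k = -1, -3, -9/2, -9/2, -27/8, -81/40, -81/80, -243/560, -729/4480, …
g: a_k = 4, 16, 64, 256, 1024, 4096, 16384, 65536, 262144, …
Sym-product of L_f,L_g gives L₀ (≤ ord 1).
∫: right-multiply L₀ by Dx.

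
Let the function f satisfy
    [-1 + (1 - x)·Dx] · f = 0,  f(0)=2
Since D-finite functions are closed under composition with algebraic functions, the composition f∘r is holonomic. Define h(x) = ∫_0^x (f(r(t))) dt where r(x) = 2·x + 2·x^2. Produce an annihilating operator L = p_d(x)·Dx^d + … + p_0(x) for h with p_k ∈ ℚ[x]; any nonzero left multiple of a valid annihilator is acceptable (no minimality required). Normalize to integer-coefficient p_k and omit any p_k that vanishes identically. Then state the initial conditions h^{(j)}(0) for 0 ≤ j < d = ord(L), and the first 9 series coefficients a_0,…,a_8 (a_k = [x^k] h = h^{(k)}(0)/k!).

f: a_k = 2, 2, 2, 2, 2, 2, 2, 2, 2, …
Change of var in L_f (x↦r) gives L₀.
h=∫₀ˣh₀: take L = L₀·Dx.
L = (2 + 4·x)·Dx + (-1 + 2·x + 2·x^2)·Dx^2  (order 2).
h: a_k = 0, 2, 2, 4, 8, 88/5, 40, 656/7, 224, …
ICs: h(0) = 0, h′(0) = 2.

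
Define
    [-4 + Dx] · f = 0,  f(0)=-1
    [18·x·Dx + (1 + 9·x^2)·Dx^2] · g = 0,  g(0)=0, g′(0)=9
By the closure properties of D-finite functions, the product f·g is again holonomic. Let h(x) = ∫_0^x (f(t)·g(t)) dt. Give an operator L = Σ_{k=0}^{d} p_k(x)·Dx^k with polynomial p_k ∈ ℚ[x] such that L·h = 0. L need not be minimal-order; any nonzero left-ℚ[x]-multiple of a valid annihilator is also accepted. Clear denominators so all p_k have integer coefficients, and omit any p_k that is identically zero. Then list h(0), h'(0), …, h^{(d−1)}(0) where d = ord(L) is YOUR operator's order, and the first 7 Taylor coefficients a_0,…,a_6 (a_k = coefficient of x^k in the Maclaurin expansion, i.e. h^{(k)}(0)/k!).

f: a_k = -1, -4, -8, -32/3, -32/3, -128/15, -256/45, …
g: a_k = 0, 9, 0, -27, 0, 729/5, 0, …
Product ⇒ symmetric product L₀, ord ≤ 2.
Integrate: L := L₀·Dx.
L = (16 - 72·x + 144·x^2)·Dx + (-8 + 18·x - 72·x^2)·Dx^2 + (1 + 9·x^2)·Dx^3  (order 3).
h: a_k = 0, 0, -9/2, -12, -45/4, 12/5, -43/10, …
ICs: h(0) = 0, h′(0) = 0, h′′(0) = -9.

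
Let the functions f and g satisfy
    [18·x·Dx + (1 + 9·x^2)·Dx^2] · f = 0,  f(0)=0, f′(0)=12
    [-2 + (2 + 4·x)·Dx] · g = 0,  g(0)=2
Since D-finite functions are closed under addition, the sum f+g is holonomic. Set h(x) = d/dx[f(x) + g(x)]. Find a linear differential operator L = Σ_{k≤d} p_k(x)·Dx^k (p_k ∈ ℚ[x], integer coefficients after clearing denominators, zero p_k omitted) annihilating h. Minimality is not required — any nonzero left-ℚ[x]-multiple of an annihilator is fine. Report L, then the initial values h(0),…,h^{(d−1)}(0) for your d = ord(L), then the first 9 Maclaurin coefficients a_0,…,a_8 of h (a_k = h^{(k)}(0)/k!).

L = (-36 - 180·x + 972·x^2 + 972·x^3) + (-42 - 144·x + 720·x^2 + 3888·x^3 + 3402·x^4)·Dx + (-2 + 32·x + 108·x^2 + 396·x^3 + 1134·x^4 + 972·x^5)·Dx^2  (order 2).
h: a_k = 14, -2, -105, -5, 3923/4, -63/4, -69753/8, -429/8, 5045283/64, …
ICs: h(0) = 14, h′(0) = -2.

f: a_k = 0, 12, 0, -36, 0, 972/5, 0, -8748/7, 0, …
g: a_k = 2, 2, -1, 1, -5/4, 7/4, -21/8, 33/8, -429/64, …
L₀ := lclm(L_f,L_g); ord L₀ ≤ 2+1.
Differentiate: ansatz ord ≤ ord L₀ ⇒ L.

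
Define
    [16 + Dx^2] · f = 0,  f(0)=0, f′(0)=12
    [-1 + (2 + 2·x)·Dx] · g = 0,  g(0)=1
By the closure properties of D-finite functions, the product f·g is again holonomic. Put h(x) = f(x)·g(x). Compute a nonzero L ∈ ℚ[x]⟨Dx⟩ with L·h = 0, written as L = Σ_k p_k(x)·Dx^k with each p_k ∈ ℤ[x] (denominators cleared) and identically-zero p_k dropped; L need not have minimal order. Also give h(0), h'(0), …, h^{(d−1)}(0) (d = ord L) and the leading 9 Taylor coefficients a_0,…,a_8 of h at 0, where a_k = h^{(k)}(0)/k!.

L = (67 + 128·x + 64·x^2) + (-4 - 4·x)·Dx + (4 + 8·x + 4·x^2)·Dx^2  (order 2).
h: a_k = 0, 12, 6, -67/2, -61/4, 4661/160, 3561/320, -64235/5376, -212773/53760, …
ICs: h(0) = 0, h′(0) = 12.

f: a_k = 0, 12, 0, -32, 0, 128/5, 0, -1024/105, 0, …
g: a_k = 1, 1/2, -1/8, 1/16, -5/128, 7/256, -21/1024, 33/2048, -429/32768, …
h₀=f·g: eliminate ⇒ L₀, order ≤ 2·1.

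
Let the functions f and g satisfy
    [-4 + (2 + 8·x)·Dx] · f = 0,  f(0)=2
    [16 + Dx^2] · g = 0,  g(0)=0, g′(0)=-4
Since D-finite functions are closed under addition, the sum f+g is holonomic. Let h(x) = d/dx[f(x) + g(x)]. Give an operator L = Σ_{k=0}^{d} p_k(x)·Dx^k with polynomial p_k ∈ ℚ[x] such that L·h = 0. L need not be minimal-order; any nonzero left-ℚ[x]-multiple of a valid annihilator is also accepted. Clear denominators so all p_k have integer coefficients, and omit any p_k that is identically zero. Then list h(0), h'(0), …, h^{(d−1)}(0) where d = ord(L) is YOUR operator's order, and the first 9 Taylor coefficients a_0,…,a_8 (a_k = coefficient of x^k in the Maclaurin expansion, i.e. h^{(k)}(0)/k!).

L = (-608 - 1024·x - 2048·x^2) + (-112 - 960·x - 3072·x^2 - 4096·x^3)·Dx + (-38 - 64·x - 128·x^2)·Dx^2 + (-7 - 60·x - 192·x^2 - 256·x^3)·Dx^3  (order 3).
h: a_k = 0, -8, 56, -80, 712/3, -1008, 167344/45, -13728, 16214152/315, …
ICs: h(0) = 0, h′(0) = -8, h′′(0) = 112.

f: a_k = 2, 4, -4, 8, -20, 56, -168, 528, -1716, …
g: a_k = 0, -4, 0, 32/3, 0, -128/15, 0, 1024/315, 0, …
L₀ := lclm(L_f,L_g); ord L₀ ≤ 1+2.
h=h₀': d/dx-closure on L₀ ⇒ L.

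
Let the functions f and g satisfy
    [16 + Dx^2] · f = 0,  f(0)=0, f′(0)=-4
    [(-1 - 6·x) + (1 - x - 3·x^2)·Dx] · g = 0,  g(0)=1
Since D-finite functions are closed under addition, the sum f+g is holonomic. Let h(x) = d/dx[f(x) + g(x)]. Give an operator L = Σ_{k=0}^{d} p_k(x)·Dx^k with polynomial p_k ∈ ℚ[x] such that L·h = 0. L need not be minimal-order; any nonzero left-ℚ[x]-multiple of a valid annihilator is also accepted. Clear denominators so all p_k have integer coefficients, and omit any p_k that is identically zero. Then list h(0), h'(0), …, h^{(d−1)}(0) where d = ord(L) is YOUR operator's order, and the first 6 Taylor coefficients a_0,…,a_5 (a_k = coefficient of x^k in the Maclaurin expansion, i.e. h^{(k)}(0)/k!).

L = (4672 + 20416·x + 66304·x^2 + 32640·x^3 + 66240·x^4 + 62208·x^5 + 62208·x^6) + (-464 - 2352·x + 3792·x^2 + 6752·x^3 - 2400·x^4 + 5184·x^5 + 24192·x^6 + 20736·x^7)·Dx + (292 + 1276·x + 4144·x^2 + 2040·x^3 + 4140·x^4 + 3888·x^5 + 3888·x^6)·Dx^2 + (-29 - 147·x + 237·x^2 + 422·x^3 - 150·x^4 + 324·x^5 + 1512·x^6 + 1296·x^7)·Dx^3  (order 3).
h: a_k = -3, 8, 53, 76, 472/3, 582, …
ICs: h(0) = -3, h′(0) = 8, h′′(0) = 106.

f: a_k = 0, -4, 0, 32/3, 0, -128/15, …
g: a_k = 1, 1, 4, 7, 19, 40, …
Sum ⇒ L₀ = lclm(L_f,L_g) in ℚ(x)⟨Dx⟩.
Derive L from L₀ (diff closure).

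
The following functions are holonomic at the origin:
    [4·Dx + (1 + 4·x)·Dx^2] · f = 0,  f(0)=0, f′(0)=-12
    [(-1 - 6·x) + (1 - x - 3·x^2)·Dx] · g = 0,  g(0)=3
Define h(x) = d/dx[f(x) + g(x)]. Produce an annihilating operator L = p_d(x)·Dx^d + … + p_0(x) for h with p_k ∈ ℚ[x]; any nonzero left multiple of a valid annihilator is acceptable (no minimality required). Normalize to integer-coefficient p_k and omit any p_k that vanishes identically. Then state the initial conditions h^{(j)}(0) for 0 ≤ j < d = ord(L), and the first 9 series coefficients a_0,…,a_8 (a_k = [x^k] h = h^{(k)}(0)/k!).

L = (-212 - 1072·x - 3144·x^2 - 2160·x^3 - 2592·x^4) + (-5 - 248·x - 1922·x^2 - 4308·x^3 - 4464·x^4 - 4320·x^5)·Dx + (6 + 53·x + 108·x^2 - 110·x^3 - 519·x^4 - 1044·x^5 - 864·x^6)·Dx^2  (order 2).
h: a_k = -9, 72, -129, 996, -2472, 14034, -44595, 208800, -755139, …
ICs: h(0) = -9, h′(0) = 72.

f: a_k = 0, -12, 24, -64, 192, -3072/5, 2048, -49152/7, 24576, …
g: a_k = 3, 3, 12, 21, 57, 120, 291, 651, 1524, …
L₀ := lclm(L_f,L_g); ord L₀ ≤ 2+1.
h=h₀': d/dx-closure on L₀ ⇒ L.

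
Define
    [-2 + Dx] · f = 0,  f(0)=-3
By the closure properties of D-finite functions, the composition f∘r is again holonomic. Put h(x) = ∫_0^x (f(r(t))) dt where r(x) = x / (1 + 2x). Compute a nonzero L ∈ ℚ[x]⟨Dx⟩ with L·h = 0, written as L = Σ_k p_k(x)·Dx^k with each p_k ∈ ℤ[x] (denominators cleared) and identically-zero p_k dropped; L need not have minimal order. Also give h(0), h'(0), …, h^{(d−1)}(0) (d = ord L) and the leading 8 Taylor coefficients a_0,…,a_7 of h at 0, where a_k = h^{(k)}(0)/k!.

f: a_k = -3, -6, -6, -4, -2, -4/5, -4/15, -8/105, …
h₀=f(r): pull back L_f along r ⇒ L₀.
h=∫₀ˣh₀: take L = L₀·Dx.
L = -2·Dx + (1 + 4·x + 4·x^2)·Dx^2  (order 2).
h: a_k = 0, -3, -3, 2, -1, -2/5, 38/15, -604/105, …
ICs: h(0) = 0, h′(0) = -3.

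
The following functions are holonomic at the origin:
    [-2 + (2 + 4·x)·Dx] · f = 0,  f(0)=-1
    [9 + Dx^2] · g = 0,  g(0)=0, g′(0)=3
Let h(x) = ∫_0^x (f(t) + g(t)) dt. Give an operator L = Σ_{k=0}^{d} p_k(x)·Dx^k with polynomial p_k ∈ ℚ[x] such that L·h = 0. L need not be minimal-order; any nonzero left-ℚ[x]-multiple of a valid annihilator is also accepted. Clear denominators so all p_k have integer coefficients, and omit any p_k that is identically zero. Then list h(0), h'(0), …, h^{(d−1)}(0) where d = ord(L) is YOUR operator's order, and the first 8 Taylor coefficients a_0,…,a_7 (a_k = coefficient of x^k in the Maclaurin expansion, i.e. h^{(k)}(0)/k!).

L = (-27 - 81·x - 81·x^2)·Dx + (18 + 117·x + 243·x^2 + 162·x^3)·Dx^2 + (-3 - 9·x - 9·x^2)·Dx^3 + (2 + 13·x + 27·x^2 + 18·x^3)·Dx^4  (order 4).
h: a_k = 0, -1, 1, 1/6, -5/4, 1/8, 23/120, 3/16, …
ICs: h(0) = 0, h′(0) = -1, h′′(0) = 2, h′′′(0) = 1.

f: a_k = -1, -1, 1/2, -1/2, 5/8, -7/8, 21/16, -33/16, …
g: a_k = 0, 3, 0, -9/2, 0, 81/40, 0, -243/560, …
Weyl lclm of L_f,L_g ⇒ L₀ (ord ≤ 3).
h=∫₀ˣh₀: take L = L₀·Dx.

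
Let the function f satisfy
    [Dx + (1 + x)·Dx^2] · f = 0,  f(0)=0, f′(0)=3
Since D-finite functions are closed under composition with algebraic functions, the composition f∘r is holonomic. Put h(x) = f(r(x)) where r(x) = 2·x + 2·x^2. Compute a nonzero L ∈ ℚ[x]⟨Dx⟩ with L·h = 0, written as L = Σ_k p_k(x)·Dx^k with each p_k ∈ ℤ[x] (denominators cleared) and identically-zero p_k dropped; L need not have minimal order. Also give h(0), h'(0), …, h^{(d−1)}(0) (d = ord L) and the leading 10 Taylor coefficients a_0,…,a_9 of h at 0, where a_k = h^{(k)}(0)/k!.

f: a_k = 0, 3, -3/2, 1, -3/4, 3/5, -1/2, 3/7, -3/8, 1/3, …
Substitute x→r, Dx→(1/r')Dx; clear ⇒ L₀.
L = (4·x + 4·x^2)·Dx + (1 + 4·x + 6·x^2 + 4·x^3)·Dx^2  (order 2).
h: a_k = 0, 6, 0, -4, 6, -24/5, 0, 48/7, -12, 32/3, …
ICs: h(0) = 0, h′(0) = 6.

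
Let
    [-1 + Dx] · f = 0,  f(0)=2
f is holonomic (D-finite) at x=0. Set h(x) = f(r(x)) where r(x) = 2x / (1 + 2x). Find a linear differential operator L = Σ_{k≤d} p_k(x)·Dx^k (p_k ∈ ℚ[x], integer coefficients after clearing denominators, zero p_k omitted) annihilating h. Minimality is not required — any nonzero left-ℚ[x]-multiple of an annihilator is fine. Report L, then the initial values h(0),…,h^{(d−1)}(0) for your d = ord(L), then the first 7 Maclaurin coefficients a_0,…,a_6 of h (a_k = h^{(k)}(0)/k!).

L = -2 + (1 + 4·x + 4·x^2)·Dx  (order 1).
h: a_k = 2, 4, -4, 8/3, 4/3, -152/15, 1208/45, …
ICs: h(0) = 2.

f: a_k = 2, 2, 1, 1/3, 1/12, 1/60, 1/360, …
f∘r: x↦r, Dx↦Dx/r' in L_f ⇒ L₀.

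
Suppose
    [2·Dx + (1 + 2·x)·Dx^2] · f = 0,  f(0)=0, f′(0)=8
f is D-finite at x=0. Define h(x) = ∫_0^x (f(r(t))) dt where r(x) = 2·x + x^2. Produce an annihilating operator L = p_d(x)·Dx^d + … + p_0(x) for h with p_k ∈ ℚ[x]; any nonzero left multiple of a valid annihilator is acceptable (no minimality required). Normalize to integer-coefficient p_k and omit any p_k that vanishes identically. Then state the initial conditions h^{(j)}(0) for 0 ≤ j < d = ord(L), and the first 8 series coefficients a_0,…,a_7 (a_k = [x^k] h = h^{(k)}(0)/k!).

L = (3 + 4·x + 2·x^2)·Dx^2 + (1 + 5·x + 6·x^2 + 2·x^3)·Dx^3  (order 3).
h: a_k = 0, 0, 8, -8, 40/3, -136/5, 928/15, -1056/7, …
ICs: h(0) = 0, h′(0) = 0, h′′(0) = 16.

f: a_k = 0, 8, -8, 32/3, -16, 128/5, -128/3, 512/7, …
L₀ from L_f via x↦r, Dx↦r'^{-1}Dx.
h=∫₀ˣh₀: take L = L₀·Dx.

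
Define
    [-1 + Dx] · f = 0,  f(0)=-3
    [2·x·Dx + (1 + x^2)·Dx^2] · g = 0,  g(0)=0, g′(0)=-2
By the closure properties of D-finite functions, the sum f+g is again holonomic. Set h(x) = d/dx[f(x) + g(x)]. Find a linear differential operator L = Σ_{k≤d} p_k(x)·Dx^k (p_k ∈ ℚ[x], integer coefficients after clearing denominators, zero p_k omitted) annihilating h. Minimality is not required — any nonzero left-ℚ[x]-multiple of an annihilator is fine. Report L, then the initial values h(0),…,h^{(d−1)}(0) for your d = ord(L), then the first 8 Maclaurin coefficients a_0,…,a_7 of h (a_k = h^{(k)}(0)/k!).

f: a_k = -3, -3, -3/2, -1/2, -1/8, -1/40, -1/240, -1/1680, …
g: a_k = 0, -2, 0, 2/3, 0, -2/5, 0, 2/7, …
Weyl lclm of L_f,L_g ⇒ L₀ (ord ≤ 3).
h₀' ⇒ L via d/dx closure of L₀.
L = (2 - 4·x - 2·x^2) + (-3 + 3·x + x^2 - x^3)·Dx + (1 + x + x^2 + x^3)·Dx^2  (order 2).
h: a_k = -5, -3, 1/2, -1/2, -17/8, -1/40, 479/240, -1/1680, …
ICs: h(0) = -5, h′(0) = -3.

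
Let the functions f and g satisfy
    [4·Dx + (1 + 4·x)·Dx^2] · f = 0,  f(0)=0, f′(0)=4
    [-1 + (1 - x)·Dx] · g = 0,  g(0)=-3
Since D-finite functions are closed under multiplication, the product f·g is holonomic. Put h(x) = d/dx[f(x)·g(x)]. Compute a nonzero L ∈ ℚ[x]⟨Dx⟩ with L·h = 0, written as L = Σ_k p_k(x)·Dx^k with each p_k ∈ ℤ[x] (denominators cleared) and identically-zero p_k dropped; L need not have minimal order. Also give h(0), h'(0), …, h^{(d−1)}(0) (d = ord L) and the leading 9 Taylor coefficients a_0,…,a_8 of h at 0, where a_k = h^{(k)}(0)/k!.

L = 16 + (-5 + 20·x)·Dx + (-1 - 3·x + 4·x^2)·Dx^2  (order 2).
h: a_k = -12, 24, -156, 560, -2372, 47208/5, -190684/5, 5355808/35, -21499836/35, …
ICs: h(0) = -12, h′(0) = 24.

f: a_k = 0, 4, -8, 64/3, -64, 1024/5, -2048/3, 16384/7, -8192, …
g: a_k = -3, -3, -3, -3, -3, -3, -3, -3, -3, …
Sym-product of L_f,L_g gives L₀ (≤ ord 2).
Derive L from L₀ (diff closure).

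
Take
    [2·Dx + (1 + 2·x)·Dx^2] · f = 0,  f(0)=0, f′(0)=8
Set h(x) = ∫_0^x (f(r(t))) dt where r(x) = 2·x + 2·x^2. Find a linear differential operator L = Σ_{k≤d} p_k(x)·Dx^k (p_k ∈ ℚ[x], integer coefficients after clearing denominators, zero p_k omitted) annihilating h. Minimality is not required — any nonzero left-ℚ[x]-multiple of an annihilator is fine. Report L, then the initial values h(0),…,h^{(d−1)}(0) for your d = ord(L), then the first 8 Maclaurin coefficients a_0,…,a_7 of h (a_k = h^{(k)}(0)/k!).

f: a_k = 0, 8, -8, 32/3, -16, 128/5, -128/3, 512/7, …
Substitute x→r, Dx→(1/r')Dx; clear ⇒ L₀.
Integrate: L := L₀·Dx.
L = 2·Dx^2 + (1 + 2·x)·Dx^3  (order 3).
h: a_k = 0, 0, 8, -16/3, 16/3, -32/5, 128/15, -256/21, …
ICs: h(0) = 0, h′(0) = 0, h′′(0) = 16.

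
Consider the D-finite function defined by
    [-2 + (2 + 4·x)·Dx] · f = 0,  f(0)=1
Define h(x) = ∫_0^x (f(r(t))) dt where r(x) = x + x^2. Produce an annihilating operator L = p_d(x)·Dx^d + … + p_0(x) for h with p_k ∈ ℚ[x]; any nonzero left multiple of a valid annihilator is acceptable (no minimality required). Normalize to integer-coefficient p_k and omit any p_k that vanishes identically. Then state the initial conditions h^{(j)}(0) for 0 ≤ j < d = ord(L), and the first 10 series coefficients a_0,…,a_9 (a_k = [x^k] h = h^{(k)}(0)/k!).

L = (-1 - 2·x)·Dx + (1 + 2·x + 2·x^2)·Dx^2  (order 2).
h: a_k = 0, 1, 1/2, 1/6, -1/8, 3/40, -1/48, -3/112, 7/128, -61/1152, …
ICs: h(0) = 0, h′(0) = 1.

f: a_k = 1, 1, -1/2, 1/2, -5/8, 7/8, -21/16, 33/16, -429/128, 715/128, …
Substitute x→r, Dx→(1/r')Dx; clear ⇒ L₀.
Integrate: L := L₀·Dx.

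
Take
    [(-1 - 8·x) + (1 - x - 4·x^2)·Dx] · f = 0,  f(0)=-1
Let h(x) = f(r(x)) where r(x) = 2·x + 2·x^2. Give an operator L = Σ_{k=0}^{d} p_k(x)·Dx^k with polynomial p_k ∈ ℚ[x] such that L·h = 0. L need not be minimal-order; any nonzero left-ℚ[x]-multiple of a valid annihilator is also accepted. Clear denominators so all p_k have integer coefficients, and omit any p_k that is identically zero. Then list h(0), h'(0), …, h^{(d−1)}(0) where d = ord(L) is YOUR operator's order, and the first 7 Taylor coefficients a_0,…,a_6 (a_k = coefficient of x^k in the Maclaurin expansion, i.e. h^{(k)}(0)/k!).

f: a_k = -1, -1, -5, -9, -29, -65, -181, …
h₀=f(r): pull back L_f along r ⇒ L₀.
L = (2 + 36·x + 96·x^2 + 64·x^3) + (-1 + 2·x + 18·x^2 + 32·x^3 + 16·x^4)·Dx  (order 1).
h: a_k = -1, -2, -22, -112, -700, -4152, -24840, …
ICs: h(0) = -1.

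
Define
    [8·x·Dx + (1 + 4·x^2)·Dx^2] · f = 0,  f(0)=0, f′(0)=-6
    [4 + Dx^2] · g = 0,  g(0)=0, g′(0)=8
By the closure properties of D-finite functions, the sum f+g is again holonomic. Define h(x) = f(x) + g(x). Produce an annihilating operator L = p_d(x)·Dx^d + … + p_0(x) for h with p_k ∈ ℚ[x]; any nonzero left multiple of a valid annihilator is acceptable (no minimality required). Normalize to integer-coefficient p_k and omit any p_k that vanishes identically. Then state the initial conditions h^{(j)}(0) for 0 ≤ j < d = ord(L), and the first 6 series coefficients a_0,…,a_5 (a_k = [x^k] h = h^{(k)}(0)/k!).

L = (-352·x + 1792·x^3 + 512·x^5)·Dx + (-4 + 112·x^2 + 576·x^4 + 256·x^6)·Dx^2 + (-88·x + 448·x^3 + 128·x^5)·Dx^3 + (-1 + 28·x^2 + 144·x^4 + 64·x^6)·Dx^4  (order 4).
h: a_k = 0, 2, 0, 8/3, 0, -272/15, …
ICs: h(0) = 0, h′(0) = 2, h′′(0) = 0, h′′′(0) = 16.

f: a_k = 0, -6, 0, 8, 0, -96/5, …
g: a_k = 0, 8, 0, -16/3, 0, 16/15, …
f+g: L₀ = lclm(L_f,L_g), ord ≤ 2+2.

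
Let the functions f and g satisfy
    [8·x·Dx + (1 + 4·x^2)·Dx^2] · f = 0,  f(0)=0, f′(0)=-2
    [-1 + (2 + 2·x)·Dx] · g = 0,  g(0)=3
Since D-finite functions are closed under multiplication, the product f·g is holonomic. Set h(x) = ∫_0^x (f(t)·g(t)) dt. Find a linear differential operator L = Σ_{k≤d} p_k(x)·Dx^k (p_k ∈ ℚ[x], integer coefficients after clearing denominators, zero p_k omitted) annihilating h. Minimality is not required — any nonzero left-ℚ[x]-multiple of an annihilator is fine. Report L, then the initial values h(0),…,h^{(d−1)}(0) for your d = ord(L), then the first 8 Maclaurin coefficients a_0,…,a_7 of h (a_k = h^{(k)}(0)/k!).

f: a_k = 0, -2, 0, 8/3, 0, -32/5, 0, 128/7, …
g: a_k = 3, 3/2, -3/8, 3/16, -15/128, 21/256, -63/1024, 99/2048, …
h₀=f·g: eliminate ⇒ L₀, order ≤ 2·1.
h=∫h₀ ⇒ L = L₀·Dx.
L = (3 - 16·x - 4·x^2)·Dx + (-4 + 28·x + 48·x^2 + 16·x^3)·Dx^2 + (4 + 8·x + 20·x^2 + 32·x^3 + 16·x^4)·Dx^3  (order 3).
h: a_k = 0, 0, -3, -1, 35/16, 29/40, -6389/1920, -847/640, …
ICs: h(0) = 0, h′(0) = 0, h′′(0) = -6.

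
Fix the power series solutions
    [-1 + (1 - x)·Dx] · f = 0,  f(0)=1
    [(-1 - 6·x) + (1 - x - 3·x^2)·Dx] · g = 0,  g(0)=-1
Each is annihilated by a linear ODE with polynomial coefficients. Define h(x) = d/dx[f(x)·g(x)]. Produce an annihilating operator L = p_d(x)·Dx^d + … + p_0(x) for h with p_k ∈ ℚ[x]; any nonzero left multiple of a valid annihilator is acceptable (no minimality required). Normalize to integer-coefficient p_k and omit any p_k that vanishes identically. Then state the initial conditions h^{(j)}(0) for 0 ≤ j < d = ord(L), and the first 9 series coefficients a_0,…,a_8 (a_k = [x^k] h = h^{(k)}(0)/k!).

f: a_k = 1, 1, 1, 1, 1, 1, 1, 1, 1, …
g: a_k = -1, -1, -4, -7, -19, -40, -97, -217, -508, …
L₀ := L_f ⊗_s L_g (sym. prod.), ord ≤ 1.
h₀' ⇒ L via d/dx closure of L₀.
L = (12 + 6·x - 12·x^2 - 96·x^3 + 108·x^4) + (-2 + 21·x^2 - 16·x^3 - 30·x^4 + 27·x^5)·Dx  (order 1).
h: a_k = -2, -12, -39, -128, -360, -1014, -2702, -7152, -18477, …
ICs: h(0) = -2.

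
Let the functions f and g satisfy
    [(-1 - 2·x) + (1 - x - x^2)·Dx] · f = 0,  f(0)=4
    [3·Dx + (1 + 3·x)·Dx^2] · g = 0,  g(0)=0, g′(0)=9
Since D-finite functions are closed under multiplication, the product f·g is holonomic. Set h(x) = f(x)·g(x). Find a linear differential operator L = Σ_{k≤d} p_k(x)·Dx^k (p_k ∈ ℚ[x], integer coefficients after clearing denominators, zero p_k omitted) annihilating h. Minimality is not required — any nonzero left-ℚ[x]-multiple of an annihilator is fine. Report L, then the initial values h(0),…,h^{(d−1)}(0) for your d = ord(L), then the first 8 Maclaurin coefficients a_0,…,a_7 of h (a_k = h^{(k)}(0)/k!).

L = (5 + 12·x) + (-1 + 13·x + 15·x^2)·Dx + (-1 - 2·x + 4·x^2 + 3·x^3)·Dx^2  (order 2).
h: a_k = 0, 36, -18, 126, -135, 2871/5, -5094/5, 115659/35, …
ICs: h(0) = 0, h′(0) = 36.

f: a_k = 4, 4, 8, 12, 20, 32, 52, 84, …
g: a_k = 0, 9, -27/2, 27, -243/4, 729/5, -729/2, 6561/7, …
h₀=f·g: eliminate ⇒ L₀, order ≤ 1·2.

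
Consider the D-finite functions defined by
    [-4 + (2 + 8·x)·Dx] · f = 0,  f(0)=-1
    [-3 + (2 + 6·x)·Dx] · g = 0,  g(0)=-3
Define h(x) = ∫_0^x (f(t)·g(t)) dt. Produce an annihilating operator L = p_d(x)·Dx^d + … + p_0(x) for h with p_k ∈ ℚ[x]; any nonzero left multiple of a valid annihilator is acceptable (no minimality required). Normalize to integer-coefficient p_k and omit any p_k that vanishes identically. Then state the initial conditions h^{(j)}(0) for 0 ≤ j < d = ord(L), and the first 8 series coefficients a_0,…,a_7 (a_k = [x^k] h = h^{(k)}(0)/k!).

L = (-7 - 24·x)·Dx + (2 + 14·x + 24·x^2)·Dx^2  (order 2).
h: a_k = 0, 3, 21/4, -1/8, 21/64, -591/640, 1393/512, -59391/7168, …
ICs: h(0) = 0, h′(0) = 3.

f: a_k = -1, -2, 2, -4, 10, -28, 84, -264, …
g: a_k = -3, -9/2, 27/8, -81/16, 1215/128, -5103/256, 45927/1024, -216513/2048, …
f·g: L₀ = L_f ⊗_s L_g, ord ≤ 1·1.
∫: right-multiply L₀ by Dx.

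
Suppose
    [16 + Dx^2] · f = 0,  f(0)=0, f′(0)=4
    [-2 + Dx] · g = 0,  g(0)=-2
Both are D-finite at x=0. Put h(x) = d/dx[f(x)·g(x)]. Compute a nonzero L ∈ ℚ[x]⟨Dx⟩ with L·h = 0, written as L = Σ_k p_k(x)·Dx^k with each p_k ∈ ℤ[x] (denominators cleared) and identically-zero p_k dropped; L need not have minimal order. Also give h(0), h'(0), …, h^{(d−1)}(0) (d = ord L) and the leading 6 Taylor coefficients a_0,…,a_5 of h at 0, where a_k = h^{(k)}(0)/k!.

L = 20 - 4·Dx + Dx^2  (order 2).
h: a_k = -8, -32, 16, 128, 304/3, -704/15, …
ICs: h(0) = -8, h′(0) = -32.

f: a_k = 0, 4, 0, -32/3, 0, 128/15, …
g: a_k = -2, -4, -4, -8/3, -4/3, -8/15, …
Product ⇒ symmetric product L₀, ord ≤ 2.
h=h₀': d/dx-closure on L₀ ⇒ L.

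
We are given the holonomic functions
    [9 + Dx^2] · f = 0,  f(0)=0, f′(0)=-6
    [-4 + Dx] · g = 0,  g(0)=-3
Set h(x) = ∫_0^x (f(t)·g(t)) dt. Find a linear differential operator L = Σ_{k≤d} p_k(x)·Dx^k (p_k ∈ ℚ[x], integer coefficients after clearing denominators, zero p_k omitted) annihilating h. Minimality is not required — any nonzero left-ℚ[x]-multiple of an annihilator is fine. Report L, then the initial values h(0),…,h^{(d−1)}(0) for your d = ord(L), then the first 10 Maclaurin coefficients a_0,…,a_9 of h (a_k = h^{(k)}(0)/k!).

f: a_k = 0, -6, 0, 9, 0, -81/20, 0, 243/280, 0, -243/2240, …
g: a_k = -3, -12, -24, -32, -32, -128/5, -256/15, -1024/105, -512/105, -2048/945, …
Sym-product of L_f,L_g gives L₀ (≤ ord 2).
∫: right-multiply L₀ by Dx.
L = 25·Dx - 8·Dx^2 + Dx^3  (order 3).
h: a_k = 0, 0, 9, 24, 117/4, 84/5, -79/40, -429/35, -25481/2240, -527/90, …
ICs: h(0) = 0, h′(0) = 0, h′′(0) = 18.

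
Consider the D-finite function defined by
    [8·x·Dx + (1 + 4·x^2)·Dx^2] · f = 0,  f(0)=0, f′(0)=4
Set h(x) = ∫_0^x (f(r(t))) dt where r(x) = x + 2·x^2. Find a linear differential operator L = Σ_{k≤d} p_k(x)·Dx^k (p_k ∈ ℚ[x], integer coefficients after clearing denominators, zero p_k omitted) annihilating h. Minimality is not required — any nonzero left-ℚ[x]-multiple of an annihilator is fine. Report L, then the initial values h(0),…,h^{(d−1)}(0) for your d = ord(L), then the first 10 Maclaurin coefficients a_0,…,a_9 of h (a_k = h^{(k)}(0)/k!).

f: a_k = 0, 4, 0, -16/3, 0, 64/5, 0, -256/7, 0, 1024/9, …
L₀ from L_f via x↦r, Dx↦r'^{-1}Dx.
Integrate: L := L₀·Dx.
L = (-4 + 8·x + 64·x^2 + 192·x^3 + 192·x^4)·Dx^2 + (1 + 4·x + 4·x^2 + 32·x^3 + 80·x^4 + 64·x^5)·Dx^3  (order 3).
h: a_k = 0, 0, 2, 8/3, -4/3, -32/5, -128/15, 256/21, 416/7, 512/9, …
ICs: h(0) = 0, h′(0) = 0, h′′(0) = 4.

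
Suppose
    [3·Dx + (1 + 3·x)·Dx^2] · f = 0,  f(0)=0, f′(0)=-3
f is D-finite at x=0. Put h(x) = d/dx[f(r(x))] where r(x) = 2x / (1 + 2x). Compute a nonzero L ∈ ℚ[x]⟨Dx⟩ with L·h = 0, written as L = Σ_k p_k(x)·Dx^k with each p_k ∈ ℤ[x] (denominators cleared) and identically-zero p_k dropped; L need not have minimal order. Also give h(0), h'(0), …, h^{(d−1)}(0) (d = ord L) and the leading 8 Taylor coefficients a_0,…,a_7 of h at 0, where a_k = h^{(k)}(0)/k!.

L = (10 + 32·x) + (1 + 10·x + 16·x^2)·Dx  (order 1).
h: a_k = -6, 60, -504, 4080, -32736, 262080, -2097024, 16776960, …
ICs: h(0) = -6.

f: a_k = 0, -3, 9/2, -9, 81/4, -243/5, 243/2, -2187/7, …
Substitute x→r, Dx→(1/r')Dx; clear ⇒ L₀.
h₀' ⇒ L via d/dx closure of L₀.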